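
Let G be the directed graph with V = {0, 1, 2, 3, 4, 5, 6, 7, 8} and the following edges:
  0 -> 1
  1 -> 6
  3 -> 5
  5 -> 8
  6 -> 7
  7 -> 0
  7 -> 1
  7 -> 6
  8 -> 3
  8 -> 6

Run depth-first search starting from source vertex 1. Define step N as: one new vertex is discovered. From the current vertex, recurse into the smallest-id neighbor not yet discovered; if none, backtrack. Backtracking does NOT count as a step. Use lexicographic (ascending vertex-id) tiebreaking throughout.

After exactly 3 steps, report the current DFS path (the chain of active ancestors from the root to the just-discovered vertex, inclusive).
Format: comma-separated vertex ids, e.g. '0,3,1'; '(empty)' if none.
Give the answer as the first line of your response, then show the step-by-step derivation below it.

1,6,7

step 1: discover 1; path=1; order=1
step 2: discover 6; path=1>6; order=1,6
step 3: discover 7; path=1>6>7; order=1,6,7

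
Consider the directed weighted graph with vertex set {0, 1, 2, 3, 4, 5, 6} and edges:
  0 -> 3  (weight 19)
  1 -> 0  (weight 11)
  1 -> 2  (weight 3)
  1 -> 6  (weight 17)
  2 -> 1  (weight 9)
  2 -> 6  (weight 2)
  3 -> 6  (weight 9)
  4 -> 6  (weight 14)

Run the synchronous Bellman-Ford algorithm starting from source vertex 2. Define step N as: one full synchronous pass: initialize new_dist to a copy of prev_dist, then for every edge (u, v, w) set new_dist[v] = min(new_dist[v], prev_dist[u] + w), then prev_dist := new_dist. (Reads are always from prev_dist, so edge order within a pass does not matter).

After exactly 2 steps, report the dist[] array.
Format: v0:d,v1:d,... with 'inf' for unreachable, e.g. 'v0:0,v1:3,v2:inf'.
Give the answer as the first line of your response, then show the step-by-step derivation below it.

v0:20,v1:9,v2:0,v3:inf,v4:inf,v5:inf,v6:2

step 1: dist = v0:inf,v1:9,v2:0,v3:inf,v4:inf,v5:inf,v6:2
step 2: dist = v0:20,v1:9,v2:0,v3:inf,v4:inf,v5:inf,v6:2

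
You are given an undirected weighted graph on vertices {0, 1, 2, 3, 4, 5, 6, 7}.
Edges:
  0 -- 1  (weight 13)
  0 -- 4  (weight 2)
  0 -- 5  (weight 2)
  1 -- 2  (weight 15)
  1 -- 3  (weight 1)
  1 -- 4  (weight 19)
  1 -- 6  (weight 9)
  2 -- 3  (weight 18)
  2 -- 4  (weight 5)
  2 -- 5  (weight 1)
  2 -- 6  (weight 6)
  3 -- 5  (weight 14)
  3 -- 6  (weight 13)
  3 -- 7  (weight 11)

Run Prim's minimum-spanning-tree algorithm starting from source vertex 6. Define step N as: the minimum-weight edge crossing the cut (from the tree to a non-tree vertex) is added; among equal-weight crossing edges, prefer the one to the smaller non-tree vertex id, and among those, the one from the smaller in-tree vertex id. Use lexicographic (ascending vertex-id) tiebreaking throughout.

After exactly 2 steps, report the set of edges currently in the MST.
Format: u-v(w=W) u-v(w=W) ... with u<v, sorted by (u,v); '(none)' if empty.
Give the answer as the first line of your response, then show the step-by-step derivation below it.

2-5(w=1) 2-6(w=6)

step 1: add edge 2-6 (w=6); MST = {2-6(w=6)}
step 2: add edge 2-5 (w=1); MST = {2-5(w=1) 2-6(w=6)}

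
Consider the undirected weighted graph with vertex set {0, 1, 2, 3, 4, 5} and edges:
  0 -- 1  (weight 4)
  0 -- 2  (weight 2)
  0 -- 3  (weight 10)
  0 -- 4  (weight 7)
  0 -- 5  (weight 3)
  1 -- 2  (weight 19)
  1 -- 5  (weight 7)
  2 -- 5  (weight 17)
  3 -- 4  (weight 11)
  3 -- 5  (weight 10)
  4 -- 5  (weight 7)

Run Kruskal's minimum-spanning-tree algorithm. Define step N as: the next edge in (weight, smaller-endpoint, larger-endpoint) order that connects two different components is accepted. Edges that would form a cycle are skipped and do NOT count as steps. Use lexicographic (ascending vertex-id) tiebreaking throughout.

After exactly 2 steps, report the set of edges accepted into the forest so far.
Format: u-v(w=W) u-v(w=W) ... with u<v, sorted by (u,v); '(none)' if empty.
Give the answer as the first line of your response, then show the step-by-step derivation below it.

0-2(w=2) 0-5(w=3)

step 1: add edge 0-2 (w=2); MST = {0-2(w=2)}
step 2: add edge 0-5 (w=3); MST = {0-2(w=2) 0-5(w=3)}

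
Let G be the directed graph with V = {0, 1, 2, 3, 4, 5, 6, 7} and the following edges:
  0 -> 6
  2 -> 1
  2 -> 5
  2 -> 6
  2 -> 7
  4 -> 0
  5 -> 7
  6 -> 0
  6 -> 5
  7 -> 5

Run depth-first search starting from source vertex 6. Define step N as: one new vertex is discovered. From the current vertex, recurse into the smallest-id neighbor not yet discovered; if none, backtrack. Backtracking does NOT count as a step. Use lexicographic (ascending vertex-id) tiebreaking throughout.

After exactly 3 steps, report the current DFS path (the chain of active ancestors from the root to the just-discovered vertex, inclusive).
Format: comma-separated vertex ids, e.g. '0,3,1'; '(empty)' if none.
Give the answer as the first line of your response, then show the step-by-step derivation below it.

6,5

step 1: discover 6; path=6; order=6
step 2: discover 0; path=6>0; order=6,0
step 3: discover 5; path=6>5; order=6,0,5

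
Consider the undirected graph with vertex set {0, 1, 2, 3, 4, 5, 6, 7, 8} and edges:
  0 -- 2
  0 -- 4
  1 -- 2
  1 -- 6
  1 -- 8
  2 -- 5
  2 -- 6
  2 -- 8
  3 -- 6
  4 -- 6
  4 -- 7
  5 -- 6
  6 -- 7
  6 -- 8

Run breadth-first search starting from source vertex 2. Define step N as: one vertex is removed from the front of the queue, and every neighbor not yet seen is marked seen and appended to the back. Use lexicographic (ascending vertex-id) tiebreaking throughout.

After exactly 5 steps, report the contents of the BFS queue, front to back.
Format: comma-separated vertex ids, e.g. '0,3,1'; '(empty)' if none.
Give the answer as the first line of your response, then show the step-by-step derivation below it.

8,4,3,7

step 1: dequeue 2; queue=[0,1,5,6,8]; order=2
step 2: dequeue 0; queue=[1,5,6,8,4]; order=2,0
step 3: dequeue 1; queue=[5,6,8,4]; order=2,0,1
step 4: dequeue 5; queue=[6,8,4]; order=2,0,1,5
step 5: dequeue 6; queue=[8,4,3,7]; order=2,0,1,5,6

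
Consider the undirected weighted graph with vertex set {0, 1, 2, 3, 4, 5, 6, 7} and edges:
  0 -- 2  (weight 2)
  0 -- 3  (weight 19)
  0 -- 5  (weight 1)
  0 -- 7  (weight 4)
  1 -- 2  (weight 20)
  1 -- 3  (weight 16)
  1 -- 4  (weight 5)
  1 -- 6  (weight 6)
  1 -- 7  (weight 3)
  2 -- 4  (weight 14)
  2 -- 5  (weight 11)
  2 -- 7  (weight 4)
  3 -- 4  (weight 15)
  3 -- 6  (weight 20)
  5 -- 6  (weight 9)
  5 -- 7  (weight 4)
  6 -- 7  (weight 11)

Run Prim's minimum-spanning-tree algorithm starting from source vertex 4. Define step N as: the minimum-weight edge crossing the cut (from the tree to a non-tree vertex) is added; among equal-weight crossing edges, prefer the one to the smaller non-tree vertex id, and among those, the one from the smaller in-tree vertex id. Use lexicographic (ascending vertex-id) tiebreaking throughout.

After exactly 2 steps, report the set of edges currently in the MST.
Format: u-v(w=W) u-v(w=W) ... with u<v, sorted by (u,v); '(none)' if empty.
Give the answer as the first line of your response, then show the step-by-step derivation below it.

1-4(w=5) 1-7(w=3)

step 1: add edge 1-4 (w=5); MST = {1-4(w=5)}
step 2: add edge 1-7 (w=3); MST = {1-4(w=5) 1-7(w=3)}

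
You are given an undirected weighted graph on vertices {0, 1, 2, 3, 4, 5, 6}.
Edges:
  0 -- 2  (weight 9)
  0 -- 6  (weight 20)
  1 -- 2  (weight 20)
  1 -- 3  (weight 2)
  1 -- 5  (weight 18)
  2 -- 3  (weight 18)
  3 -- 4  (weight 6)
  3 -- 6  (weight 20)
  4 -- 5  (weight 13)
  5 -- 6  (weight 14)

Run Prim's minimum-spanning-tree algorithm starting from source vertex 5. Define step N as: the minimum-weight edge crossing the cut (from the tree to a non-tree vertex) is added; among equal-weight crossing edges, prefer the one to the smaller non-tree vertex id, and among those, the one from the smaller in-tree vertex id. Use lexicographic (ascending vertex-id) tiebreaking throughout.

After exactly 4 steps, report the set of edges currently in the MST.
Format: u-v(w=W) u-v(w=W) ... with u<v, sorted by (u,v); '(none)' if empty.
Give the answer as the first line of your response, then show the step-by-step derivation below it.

1-3(w=2) 3-4(w=6) 4-5(w=13) 5-6(w=14)

step 1: add edge 4-5 (w=13); MST = {4-5(w=13)}
step 2: add edge 3-4 (w=6); MST = {3-4(w=6) 4-5(w=13)}
step 3: add edge 1-3 (w=2); MST = {1-3(w=2) 3-4(w=6) 4-5(w=13)}
step 4: add edge 5-6 (w=14); MST = {1-3(w=2) 3-4(w=6) 4-5(w=13) 5-6(w=14)}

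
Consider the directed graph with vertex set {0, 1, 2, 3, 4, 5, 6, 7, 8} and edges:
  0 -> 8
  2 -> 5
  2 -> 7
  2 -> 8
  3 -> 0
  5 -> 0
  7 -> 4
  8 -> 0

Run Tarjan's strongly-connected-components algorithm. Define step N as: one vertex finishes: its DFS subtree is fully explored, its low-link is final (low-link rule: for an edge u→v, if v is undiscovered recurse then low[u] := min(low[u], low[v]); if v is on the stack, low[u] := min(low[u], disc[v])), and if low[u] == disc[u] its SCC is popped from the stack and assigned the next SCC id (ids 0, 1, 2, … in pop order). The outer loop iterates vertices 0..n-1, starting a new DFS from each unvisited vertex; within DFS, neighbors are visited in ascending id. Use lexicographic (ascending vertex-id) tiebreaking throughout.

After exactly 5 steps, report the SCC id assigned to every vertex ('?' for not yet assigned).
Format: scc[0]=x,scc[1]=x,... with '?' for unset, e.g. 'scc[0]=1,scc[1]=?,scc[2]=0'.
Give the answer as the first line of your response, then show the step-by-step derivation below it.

scc[0]=0,scc[1]=1,scc[2]=?,scc[3]=?,scc[4]=3,scc[5]=2,scc[6]=?,scc[7]=?,scc[8]=0

step 1: low=(low[0]=0,low[1]=?,low[2]=?,low[3]=?,low[4]=?,low[5]=?,low[6]=?,low[7]=?,low[8]=0); scc=(scc[0]=?,scc[1]=?,scc[2]=?,scc[3]=?,scc[4]=?,scc[5]=?,scc[6]=?,scc[7]=?,scc[8]=?)
step 2: low=(low[0]=0,low[1]=?,low[2]=?,low[3]=?,low[4]=?,low[5]=?,low[6]=?,low[7]=?,low[8]=0); scc=(scc[0]=0,scc[1]=?,scc[2]=?,scc[3]=?,scc[4]=?,scc[5]=?,scc[6]=?,scc[7]=?,scc[8]=0)
step 3: low=(low[0]=0,low[1]=2,low[2]=?,low[3]=?,low[4]=?,low[5]=?,low[6]=?,low[7]=?,low[8]=0); scc=(scc[0]=0,scc[1]=1,scc[2]=?,scc[3]=?,scc[4]=?,scc[5]=?,scc[6]=?,scc[7]=?,scc[8]=0)
step 4: low=(low[0]=0,low[1]=2,low[2]=3,low[3]=?,low[4]=?,low[5]=4,low[6]=?,low[7]=?,low[8]=0); scc=(scc[0]=0,scc[1]=1,scc[2]=?,scc[3]=?,scc[4]=?,scc[5]=2,scc[6]=?,scc[7]=?,scc[8]=0)
step 5: low=(low[0]=0,low[1]=2,low[2]=3,low[3]=?,low[4]=6,low[5]=4,low[6]=?,low[7]=5,low[8]=0); scc=(scc[0]=0,scc[1]=1,scc[2]=?,scc[3]=?,scc[4]=3,scc[5]=2,scc[6]=?,scc[7]=?,scc[8]=0)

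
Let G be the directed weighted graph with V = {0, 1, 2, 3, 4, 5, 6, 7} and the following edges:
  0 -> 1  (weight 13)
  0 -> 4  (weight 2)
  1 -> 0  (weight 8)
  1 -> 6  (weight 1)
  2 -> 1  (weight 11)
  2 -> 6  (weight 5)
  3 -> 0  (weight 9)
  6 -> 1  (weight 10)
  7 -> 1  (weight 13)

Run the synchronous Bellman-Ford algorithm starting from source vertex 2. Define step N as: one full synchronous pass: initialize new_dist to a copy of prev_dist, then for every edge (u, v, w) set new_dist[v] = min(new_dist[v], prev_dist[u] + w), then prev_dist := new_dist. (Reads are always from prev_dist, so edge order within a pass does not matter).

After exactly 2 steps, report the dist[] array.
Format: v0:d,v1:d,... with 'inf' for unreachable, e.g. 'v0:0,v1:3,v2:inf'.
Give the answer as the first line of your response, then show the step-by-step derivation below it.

v0:19,v1:11,v2:0,v3:inf,v4:inf,v5:inf,v6:5,v7:inf

step 1: dist = v0:inf,v1:11,v2:0,v3:inf,v4:inf,v5:inf,v6:5,v7:inf
step 2: dist = v0:19,v1:11,v2:0,v3:inf,v4:inf,v5:inf,v6:5,v7:inf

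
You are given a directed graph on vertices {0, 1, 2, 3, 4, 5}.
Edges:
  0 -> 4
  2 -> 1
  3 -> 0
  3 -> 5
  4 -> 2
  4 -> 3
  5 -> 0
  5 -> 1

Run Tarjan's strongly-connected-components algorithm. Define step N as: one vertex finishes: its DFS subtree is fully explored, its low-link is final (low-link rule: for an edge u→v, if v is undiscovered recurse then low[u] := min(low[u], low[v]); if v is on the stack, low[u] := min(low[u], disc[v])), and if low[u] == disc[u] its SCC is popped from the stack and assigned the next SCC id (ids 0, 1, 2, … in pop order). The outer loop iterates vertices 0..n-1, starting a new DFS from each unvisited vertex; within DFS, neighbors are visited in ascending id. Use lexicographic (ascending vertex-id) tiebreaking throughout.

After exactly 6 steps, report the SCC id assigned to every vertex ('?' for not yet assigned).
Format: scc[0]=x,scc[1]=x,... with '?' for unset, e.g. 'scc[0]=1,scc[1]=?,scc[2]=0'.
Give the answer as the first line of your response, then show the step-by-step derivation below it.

scc[0]=2,scc[1]=0,scc[2]=1,scc[3]=2,scc[4]=2,scc[5]=2

step 1: low=(low[0]=0,low[1]=3,low[2]=2,low[3]=?,low[4]=1,low[5]=?); scc=(scc[0]=?,scc[1]=0,scc[2]=?,scc[3]=?,scc[4]=?,scc[5]=?)
step 2: low=(low[0]=0,low[1]=3,low[2]=2,low[3]=?,low[4]=1,low[5]=?); scc=(scc[0]=?,scc[1]=0,scc[2]=1,scc[3]=?,scc[4]=?,scc[5]=?)
step 3: low=(low[0]=0,low[1]=3,low[2]=2,low[3]=0,low[4]=1,low[5]=0); scc=(scc[0]=?,scc[1]=0,scc[2]=1,scc[3]=?,scc[4]=?,scc[5]=?)
step 4: low=(low[0]=0,low[1]=3,low[2]=2,low[3]=0,low[4]=1,low[5]=0); scc=(scc[0]=?,scc[1]=0,scc[2]=1,scc[3]=?,scc[4]=?,scc[5]=?)
step 5: low=(low[0]=0,low[1]=3,low[2]=2,low[3]=0,low[4]=0,low[5]=0); scc=(scc[0]=?,scc[1]=0,scc[2]=1,scc[3]=?,scc[4]=?,scc[5]=?)
step 6: low=(low[0]=0,low[1]=3,low[2]=2,low[3]=0,low[4]=0,low[5]=0); scc=(scc[0]=2,scc[1]=0,scc[2]=1,scc[3]=2,scc[4]=2,scc[5]=2)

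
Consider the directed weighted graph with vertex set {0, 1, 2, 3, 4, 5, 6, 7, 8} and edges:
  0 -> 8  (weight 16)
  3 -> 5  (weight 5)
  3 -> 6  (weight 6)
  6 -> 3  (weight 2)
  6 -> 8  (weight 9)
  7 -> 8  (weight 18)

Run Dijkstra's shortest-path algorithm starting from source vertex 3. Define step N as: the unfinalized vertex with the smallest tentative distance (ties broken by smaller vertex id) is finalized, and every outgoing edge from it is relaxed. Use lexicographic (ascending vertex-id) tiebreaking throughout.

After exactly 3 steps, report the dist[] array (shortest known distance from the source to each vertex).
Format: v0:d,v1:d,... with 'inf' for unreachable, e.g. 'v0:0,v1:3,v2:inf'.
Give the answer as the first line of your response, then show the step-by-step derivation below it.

v0:inf,v1:inf,v2:inf,v3:0,v4:inf,v5:5,v6:6,v7:inf,v8:15

step 1: dist = v0:inf,v1:inf,v2:inf,v3:0,v4:inf,v5:5,v6:6,v7:inf,v8:inf
step 2: dist = v0:inf,v1:inf,v2:inf,v3:0,v4:inf,v5:5,v6:6,v7:inf,v8:inf
step 3: dist = v0:inf,v1:inf,v2:inf,v3:0,v4:inf,v5:5,v6:6,v7:inf,v8:15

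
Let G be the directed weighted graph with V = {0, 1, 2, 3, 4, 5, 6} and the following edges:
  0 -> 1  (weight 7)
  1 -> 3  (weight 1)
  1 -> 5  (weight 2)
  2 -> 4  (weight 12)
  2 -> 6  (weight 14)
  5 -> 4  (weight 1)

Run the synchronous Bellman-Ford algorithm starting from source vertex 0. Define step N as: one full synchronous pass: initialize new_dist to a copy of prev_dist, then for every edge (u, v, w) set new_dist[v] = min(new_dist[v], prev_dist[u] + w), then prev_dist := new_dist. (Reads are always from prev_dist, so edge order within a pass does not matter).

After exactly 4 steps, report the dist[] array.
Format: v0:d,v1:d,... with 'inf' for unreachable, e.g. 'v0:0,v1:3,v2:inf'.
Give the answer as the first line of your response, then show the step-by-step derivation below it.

v0:0,v1:7,v2:inf,v3:8,v4:10,v5:9,v6:inf

step 1: dist = v0:0,v1:7,v2:inf,v3:inf,v4:inf,v5:inf,v6:inf
step 2: dist = v0:0,v1:7,v2:inf,v3:8,v4:inf,v5:9,v6:inf
step 3: dist = v0:0,v1:7,v2:inf,v3:8,v4:10,v5:9,v6:inf
step 4: dist = v0:0,v1:7,v2:inf,v3:8,v4:10,v5:9,v6:inf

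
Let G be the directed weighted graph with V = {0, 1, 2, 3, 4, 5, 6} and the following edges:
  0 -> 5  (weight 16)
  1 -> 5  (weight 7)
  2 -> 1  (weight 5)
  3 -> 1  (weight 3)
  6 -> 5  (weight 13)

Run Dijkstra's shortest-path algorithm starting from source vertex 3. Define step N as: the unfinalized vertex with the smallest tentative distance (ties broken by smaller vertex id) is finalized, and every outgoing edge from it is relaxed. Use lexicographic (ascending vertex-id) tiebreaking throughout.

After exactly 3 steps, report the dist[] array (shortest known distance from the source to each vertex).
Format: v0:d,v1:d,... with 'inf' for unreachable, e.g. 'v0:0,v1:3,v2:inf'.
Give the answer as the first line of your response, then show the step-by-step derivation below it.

v0:inf,v1:3,v2:inf,v3:0,v4:inf,v5:10,v6:inf

step 1: dist = v0:inf,v1:3,v2:inf,v3:0,v4:inf,v5:inf,v6:inf
step 2: dist = v0:inf,v1:3,v2:inf,v3:0,v4:inf,v5:10,v6:inf
step 3: dist = v0:inf,v1:3,v2:inf,v3:0,v4:inf,v5:10,v6:inf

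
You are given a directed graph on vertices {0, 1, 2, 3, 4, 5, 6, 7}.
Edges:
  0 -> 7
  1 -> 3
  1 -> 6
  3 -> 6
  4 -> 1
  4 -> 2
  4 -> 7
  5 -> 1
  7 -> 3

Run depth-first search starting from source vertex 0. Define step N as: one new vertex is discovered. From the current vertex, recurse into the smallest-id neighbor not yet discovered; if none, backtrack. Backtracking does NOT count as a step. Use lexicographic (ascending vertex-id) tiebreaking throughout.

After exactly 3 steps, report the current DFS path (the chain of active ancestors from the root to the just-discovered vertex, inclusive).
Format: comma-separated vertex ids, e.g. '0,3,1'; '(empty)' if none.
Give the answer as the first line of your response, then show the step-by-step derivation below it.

0,7,3

step 1: discover 0; path=0; order=0
step 2: discover 7; path=0>7; order=0,7
step 3: discover 3; path=0>7>3; order=0,7,3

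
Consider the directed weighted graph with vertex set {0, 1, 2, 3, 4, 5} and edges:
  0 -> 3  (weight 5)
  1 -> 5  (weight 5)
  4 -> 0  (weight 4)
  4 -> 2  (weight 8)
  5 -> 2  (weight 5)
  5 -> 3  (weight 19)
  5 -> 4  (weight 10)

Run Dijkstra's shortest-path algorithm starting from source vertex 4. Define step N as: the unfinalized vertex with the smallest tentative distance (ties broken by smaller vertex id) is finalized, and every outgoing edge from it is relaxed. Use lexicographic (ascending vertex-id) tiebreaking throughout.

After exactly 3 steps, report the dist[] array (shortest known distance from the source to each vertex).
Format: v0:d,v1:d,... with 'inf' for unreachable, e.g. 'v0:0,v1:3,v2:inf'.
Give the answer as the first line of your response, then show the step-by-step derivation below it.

v0:4,v1:inf,v2:8,v3:9,v4:0,v5:inf

step 1: dist = v0:4,v1:inf,v2:8,v3:inf,v4:0,v5:inf
step 2: dist = v0:4,v1:inf,v2:8,v3:9,v4:0,v5:inf
step 3: dist = v0:4,v1:inf,v2:8,v3:9,v4:0,v5:inf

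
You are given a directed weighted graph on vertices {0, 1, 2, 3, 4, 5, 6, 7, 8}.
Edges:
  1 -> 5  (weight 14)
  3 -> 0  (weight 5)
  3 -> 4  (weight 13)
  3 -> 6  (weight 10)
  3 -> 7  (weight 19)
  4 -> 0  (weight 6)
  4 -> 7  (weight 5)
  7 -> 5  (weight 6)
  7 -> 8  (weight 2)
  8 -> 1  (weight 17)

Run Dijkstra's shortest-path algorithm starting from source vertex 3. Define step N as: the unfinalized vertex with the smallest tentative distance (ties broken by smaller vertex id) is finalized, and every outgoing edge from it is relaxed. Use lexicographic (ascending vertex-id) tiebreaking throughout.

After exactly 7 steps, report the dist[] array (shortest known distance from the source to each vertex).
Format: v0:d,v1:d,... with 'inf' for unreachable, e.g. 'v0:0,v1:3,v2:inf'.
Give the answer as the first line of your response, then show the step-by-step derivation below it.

v0:5,v1:37,v2:inf,v3:0,v4:13,v5:24,v6:10,v7:18,v8:20

step 1: dist = v0:5,v1:inf,v2:inf,v3:0,v4:13,v5:inf,v6:10,v7:19,v8:inf
step 2: dist = v0:5,v1:inf,v2:inf,v3:0,v4:13,v5:inf,v6:10,v7:19,v8:inf
step 3: dist = v0:5,v1:inf,v2:inf,v3:0,v4:13,v5:inf,v6:10,v7:19,v8:inf
step 4: dist = v0:5,v1:inf,v2:inf,v3:0,v4:13,v5:inf,v6:10,v7:18,v8:inf
step 5: dist = v0:5,v1:inf,v2:inf,v3:0,v4:13,v5:24,v6:10,v7:18,v8:20
step 6: dist = v0:5,v1:37,v2:inf,v3:0,v4:13,v5:24,v6:10,v7:18,v8:20
step 7: dist = v0:5,v1:37,v2:inf,v3:0,v4:13,v5:24,v6:10,v7:18,v8:20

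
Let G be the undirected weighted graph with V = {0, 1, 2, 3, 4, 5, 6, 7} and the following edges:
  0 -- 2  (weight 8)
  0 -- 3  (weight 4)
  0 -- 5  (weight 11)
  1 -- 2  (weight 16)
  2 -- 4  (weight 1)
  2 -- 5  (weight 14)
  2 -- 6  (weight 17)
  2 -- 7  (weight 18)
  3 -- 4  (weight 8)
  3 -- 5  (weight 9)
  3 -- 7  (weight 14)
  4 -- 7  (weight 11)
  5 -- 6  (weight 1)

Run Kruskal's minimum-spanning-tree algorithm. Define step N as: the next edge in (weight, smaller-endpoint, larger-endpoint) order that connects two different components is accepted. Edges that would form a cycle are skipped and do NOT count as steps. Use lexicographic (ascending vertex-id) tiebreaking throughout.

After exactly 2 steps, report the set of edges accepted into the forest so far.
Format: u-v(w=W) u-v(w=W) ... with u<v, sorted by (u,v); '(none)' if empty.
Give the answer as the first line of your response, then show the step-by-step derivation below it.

2-4(w=1) 5-6(w=1)

step 1: add edge 2-4 (w=1); MST = {2-4(w=1)}
step 2: add edge 5-6 (w=1); MST = {2-4(w=1) 5-6(w=1)}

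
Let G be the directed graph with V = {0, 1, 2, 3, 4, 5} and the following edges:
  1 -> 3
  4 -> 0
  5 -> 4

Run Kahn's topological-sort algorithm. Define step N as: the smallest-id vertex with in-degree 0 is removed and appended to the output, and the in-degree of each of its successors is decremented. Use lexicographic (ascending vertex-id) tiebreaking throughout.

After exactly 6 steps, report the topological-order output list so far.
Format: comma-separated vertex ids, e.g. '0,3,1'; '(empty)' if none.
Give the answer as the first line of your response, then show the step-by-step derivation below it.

1,2,3,5,4,0

step 1: output 1; order=[1]; indeg=(1,0,0,0,1,0)
step 2: output 2; order=[1,2]; indeg=(1,0,0,0,1,0)
step 3: output 3; order=[1,2,3]; indeg=(1,0,0,0,1,0)
step 4: output 5; order=[1,2,3,5]; indeg=(1,0,0,0,0,0)
step 5: output 4; order=[1,2,3,5,4]; indeg=(0,0,0,0,0,0)
step 6: output 0; order=[1,2,3,5,4,0]; indeg=(0,0,0,0,0,0)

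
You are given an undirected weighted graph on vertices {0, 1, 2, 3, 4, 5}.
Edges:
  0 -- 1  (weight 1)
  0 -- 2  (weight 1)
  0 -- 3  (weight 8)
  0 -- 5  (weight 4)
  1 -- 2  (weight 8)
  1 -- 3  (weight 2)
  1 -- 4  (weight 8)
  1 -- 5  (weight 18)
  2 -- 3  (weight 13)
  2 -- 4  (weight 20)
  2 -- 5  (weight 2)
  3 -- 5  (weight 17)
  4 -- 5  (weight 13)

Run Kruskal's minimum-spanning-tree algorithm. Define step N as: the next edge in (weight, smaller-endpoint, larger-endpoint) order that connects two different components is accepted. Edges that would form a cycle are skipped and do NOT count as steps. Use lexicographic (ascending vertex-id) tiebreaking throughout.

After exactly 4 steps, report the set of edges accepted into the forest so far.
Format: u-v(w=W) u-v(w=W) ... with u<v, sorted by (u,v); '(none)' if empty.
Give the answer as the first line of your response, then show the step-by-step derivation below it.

0-1(w=1) 0-2(w=1) 1-3(w=2) 2-5(w=2)

step 1: add edge 0-1 (w=1); MST = {0-1(w=1)}
step 2: add edge 0-2 (w=1); MST = {0-1(w=1) 0-2(w=1)}
step 3: add edge 1-3 (w=2); MST = {0-1(w=1) 0-2(w=1) 1-3(w=2)}
step 4: add edge 2-5 (w=2); MST = {0-1(w=1) 0-2(w=1) 1-3(w=2) 2-5(w=2)}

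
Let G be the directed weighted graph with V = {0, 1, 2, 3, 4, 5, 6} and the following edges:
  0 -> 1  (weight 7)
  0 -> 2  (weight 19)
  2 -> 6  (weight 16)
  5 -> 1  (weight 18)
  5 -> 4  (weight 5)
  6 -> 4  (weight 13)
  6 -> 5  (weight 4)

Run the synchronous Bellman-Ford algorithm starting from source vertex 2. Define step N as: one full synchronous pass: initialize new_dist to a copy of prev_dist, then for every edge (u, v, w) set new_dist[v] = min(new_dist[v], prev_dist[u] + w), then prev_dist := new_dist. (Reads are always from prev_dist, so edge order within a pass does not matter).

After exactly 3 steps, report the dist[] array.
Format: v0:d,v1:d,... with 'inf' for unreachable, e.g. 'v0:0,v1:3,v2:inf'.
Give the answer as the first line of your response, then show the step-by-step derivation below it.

v0:inf,v1:38,v2:0,v3:inf,v4:25,v5:20,v6:16

step 1: dist = v0:inf,v1:inf,v2:0,v3:inf,v4:inf,v5:inf,v6:16
step 2: dist = v0:inf,v1:inf,v2:0,v3:inf,v4:29,v5:20,v6:16
step 3: dist = v0:inf,v1:38,v2:0,v3:inf,v4:25,v5:20,v6:16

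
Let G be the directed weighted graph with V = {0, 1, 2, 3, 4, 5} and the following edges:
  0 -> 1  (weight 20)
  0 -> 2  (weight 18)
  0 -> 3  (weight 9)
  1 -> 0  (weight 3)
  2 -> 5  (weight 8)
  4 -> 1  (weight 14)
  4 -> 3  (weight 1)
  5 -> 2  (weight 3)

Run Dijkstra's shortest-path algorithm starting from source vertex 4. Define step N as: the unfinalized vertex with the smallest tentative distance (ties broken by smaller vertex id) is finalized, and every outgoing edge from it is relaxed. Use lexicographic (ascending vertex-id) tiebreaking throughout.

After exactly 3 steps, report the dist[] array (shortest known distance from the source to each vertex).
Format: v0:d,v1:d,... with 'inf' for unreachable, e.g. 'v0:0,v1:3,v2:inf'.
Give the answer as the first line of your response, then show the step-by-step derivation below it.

v0:17,v1:14,v2:inf,v3:1,v4:0,v5:inf

step 1: dist = v0:inf,v1:14,v2:inf,v3:1,v4:0,v5:inf
step 2: dist = v0:inf,v1:14,v2:inf,v3:1,v4:0,v5:inf
step 3: dist = v0:17,v1:14,v2:inf,v3:1,v4:0,v5:inf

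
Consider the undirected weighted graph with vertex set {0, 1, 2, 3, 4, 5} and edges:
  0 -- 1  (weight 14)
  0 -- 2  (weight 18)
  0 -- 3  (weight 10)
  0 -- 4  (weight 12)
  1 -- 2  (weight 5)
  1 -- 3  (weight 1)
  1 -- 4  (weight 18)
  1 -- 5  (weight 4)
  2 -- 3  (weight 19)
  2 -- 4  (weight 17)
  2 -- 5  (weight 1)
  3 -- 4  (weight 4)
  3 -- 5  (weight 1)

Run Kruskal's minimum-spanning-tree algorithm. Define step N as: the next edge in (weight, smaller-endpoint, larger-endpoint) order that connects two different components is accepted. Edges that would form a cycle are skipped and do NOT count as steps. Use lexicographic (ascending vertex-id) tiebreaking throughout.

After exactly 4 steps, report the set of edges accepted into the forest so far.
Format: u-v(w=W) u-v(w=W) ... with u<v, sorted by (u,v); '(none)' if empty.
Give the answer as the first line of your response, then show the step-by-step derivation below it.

1-3(w=1) 2-5(w=1) 3-4(w=4) 3-5(w=1)

step 1: add edge 1-3 (w=1); MST = {1-3(w=1)}
step 2: add edge 2-5 (w=1); MST = {1-3(w=1) 2-5(w=1)}
step 3: add edge 3-5 (w=1); MST = {1-3(w=1) 2-5(w=1) 3-5(w=1)}
step 4: add edge 3-4 (w=4); MST = {1-3(w=1) 2-5(w=1) 3-4(w=4) 3-5(w=1)}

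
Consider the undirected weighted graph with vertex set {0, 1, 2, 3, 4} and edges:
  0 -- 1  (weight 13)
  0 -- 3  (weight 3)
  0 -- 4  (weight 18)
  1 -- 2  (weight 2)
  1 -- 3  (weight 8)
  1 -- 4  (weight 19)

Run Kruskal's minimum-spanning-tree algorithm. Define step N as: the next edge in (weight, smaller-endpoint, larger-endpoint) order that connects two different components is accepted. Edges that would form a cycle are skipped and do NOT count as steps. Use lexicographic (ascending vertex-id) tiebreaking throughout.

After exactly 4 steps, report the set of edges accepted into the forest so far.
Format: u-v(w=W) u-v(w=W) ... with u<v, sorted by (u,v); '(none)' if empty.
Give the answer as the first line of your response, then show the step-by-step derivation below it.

0-3(w=3) 0-4(w=18) 1-2(w=2) 1-3(w=8)

step 1: add edge 1-2 (w=2); MST = {1-2(w=2)}
step 2: add edge 0-3 (w=3); MST = {0-3(w=3) 1-2(w=2)}
step 3: add edge 1-3 (w=8); MST = {0-3(w=3) 1-2(w=2) 1-3(w=8)}
step 4: add edge 0-4 (w=18); MST = {0-3(w=3) 0-4(w=18) 1-2(w=2) 1-3(w=8)}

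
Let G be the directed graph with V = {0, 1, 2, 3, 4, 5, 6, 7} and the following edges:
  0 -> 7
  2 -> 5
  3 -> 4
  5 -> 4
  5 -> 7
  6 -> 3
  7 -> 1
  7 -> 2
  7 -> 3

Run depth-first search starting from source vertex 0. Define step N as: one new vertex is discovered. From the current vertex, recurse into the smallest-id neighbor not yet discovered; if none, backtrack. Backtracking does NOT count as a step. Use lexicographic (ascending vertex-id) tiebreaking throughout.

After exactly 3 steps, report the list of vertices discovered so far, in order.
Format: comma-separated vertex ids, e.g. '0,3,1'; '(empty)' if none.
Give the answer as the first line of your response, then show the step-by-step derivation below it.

0,7,1

step 1: discover 0; path=0; order=0
step 2: discover 7; path=0>7; order=0,7
step 3: discover 1; path=0>7>1; order=0,7,1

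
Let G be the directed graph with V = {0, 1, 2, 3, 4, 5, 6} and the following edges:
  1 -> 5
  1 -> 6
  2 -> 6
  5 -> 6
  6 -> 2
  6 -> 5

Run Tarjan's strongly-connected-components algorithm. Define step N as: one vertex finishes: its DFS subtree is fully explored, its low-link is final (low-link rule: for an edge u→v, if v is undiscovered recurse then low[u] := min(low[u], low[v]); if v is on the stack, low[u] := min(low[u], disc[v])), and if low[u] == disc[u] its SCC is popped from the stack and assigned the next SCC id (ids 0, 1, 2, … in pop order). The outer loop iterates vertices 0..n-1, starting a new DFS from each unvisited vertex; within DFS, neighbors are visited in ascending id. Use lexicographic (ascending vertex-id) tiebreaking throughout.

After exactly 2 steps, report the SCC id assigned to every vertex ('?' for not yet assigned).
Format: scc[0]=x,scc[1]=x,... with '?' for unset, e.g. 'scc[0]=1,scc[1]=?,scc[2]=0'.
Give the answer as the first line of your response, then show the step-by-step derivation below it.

scc[0]=0,scc[1]=?,scc[2]=?,scc[3]=?,scc[4]=?,scc[5]=?,scc[6]=?

step 1: low=(low[0]=0,low[1]=?,low[2]=?,low[3]=?,low[4]=?,low[5]=?,low[6]=?); scc=(scc[0]=0,scc[1]=?,scc[2]=?,scc[3]=?,scc[4]=?,scc[5]=?,scc[6]=?)
step 2: low=(low[0]=0,low[1]=1,low[2]=3,low[3]=?,low[4]=?,low[5]=2,low[6]=3); scc=(scc[0]=0,scc[1]=?,scc[2]=?,scc[3]=?,scc[4]=?,scc[5]=?,scc[6]=?)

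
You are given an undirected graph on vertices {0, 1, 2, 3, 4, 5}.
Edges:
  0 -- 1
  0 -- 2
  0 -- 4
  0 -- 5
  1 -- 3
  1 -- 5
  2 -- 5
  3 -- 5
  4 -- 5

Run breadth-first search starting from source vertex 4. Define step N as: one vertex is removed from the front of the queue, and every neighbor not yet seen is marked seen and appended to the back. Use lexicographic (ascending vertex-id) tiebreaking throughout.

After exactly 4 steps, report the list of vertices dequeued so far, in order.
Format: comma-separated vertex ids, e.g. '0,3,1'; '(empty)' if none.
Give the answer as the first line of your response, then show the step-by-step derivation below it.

4,0,5,1

step 1: dequeue 4; queue=[0,5]; order=4
step 2: dequeue 0; queue=[5,1,2]; order=4,0
step 3: dequeue 5; queue=[1,2,3]; order=4,0,5
step 4: dequeue 1; queue=[2,3]; order=4,0,5,1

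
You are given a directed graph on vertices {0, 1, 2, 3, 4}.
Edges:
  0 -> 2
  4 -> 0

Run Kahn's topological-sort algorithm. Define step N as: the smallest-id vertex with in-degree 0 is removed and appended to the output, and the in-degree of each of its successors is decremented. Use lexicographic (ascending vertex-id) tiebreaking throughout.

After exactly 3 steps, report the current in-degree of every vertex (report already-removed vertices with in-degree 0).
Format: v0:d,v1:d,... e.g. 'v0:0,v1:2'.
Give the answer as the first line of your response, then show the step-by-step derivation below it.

v0:0,v1:0,v2:1,v3:0,v4:0

step 1: output 1; order=[1]; indeg=(1,0,1,0,0)
step 2: output 3; order=[1,3]; indeg=(1,0,1,0,0)
step 3: output 4; order=[1,3,4]; indeg=(0,0,1,0,0)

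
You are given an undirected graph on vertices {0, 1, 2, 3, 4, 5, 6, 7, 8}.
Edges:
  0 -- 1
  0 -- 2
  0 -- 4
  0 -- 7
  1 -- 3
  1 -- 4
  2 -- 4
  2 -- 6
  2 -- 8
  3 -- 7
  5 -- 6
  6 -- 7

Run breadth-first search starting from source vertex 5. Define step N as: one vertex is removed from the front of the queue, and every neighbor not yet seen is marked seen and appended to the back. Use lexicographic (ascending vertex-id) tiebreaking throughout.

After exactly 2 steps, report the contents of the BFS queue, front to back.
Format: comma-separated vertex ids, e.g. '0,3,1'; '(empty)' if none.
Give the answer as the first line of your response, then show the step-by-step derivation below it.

2,7

step 1: dequeue 5; queue=[6]; order=5
step 2: dequeue 6; queue=[2,7]; order=5,6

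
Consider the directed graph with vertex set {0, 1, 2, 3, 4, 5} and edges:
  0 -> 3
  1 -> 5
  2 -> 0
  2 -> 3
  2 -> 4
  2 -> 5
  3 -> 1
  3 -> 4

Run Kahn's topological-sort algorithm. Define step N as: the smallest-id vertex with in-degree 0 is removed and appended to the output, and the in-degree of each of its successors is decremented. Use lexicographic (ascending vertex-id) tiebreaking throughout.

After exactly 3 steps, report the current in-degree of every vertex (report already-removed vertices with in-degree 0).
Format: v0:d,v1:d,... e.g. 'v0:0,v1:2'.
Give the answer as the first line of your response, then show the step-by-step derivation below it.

v0:0,v1:0,v2:0,v3:0,v4:0,v5:1

step 1: output 2; order=[2]; indeg=(0,1,0,1,1,1)
step 2: output 0; order=[2,0]; indeg=(0,1,0,0,1,1)
step 3: output 3; order=[2,0,3]; indeg=(0,0,0,0,0,1)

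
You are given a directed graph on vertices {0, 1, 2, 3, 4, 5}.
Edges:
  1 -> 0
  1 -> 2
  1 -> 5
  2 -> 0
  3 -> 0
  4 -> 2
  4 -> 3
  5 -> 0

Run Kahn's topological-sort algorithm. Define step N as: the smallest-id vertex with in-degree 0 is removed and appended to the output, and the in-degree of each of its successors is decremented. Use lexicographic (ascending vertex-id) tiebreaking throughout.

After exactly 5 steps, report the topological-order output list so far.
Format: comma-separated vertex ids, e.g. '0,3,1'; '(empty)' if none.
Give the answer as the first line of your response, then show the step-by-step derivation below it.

1,4,2,3,5

step 1: output 1; order=[1]; indeg=(3,0,1,1,0,0)
step 2: output 4; order=[1,4]; indeg=(3,0,0,0,0,0)
step 3: output 2; order=[1,4,2]; indeg=(2,0,0,0,0,0)
step 4: output 3; order=[1,4,2,3]; indeg=(1,0,0,0,0,0)
step 5: output 5; order=[1,4,2,3,5]; indeg=(0,0,0,0,0,0)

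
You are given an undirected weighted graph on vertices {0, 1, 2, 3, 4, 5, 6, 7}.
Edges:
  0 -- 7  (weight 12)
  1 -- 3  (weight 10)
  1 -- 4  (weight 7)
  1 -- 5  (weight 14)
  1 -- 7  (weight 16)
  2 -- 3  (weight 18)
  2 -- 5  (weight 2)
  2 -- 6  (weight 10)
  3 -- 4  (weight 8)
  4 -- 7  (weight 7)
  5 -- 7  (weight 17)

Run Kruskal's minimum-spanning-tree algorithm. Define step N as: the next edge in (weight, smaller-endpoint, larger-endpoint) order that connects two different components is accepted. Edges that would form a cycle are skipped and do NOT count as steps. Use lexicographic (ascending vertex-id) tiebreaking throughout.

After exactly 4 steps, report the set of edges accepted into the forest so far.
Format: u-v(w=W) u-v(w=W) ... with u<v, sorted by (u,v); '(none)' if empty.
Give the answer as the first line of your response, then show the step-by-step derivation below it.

1-4(w=7) 2-5(w=2) 3-4(w=8) 4-7(w=7)

step 1: add edge 2-5 (w=2); MST = {2-5(w=2)}
step 2: add edge 1-4 (w=7); MST = {1-4(w=7) 2-5(w=2)}
step 3: add edge 4-7 (w=7); MST = {1-4(w=7) 2-5(w=2) 4-7(w=7)}
step 4: add edge 3-4 (w=8); MST = {1-4(w=7) 2-5(w=2) 3-4(w=8) 4-7(w=7)}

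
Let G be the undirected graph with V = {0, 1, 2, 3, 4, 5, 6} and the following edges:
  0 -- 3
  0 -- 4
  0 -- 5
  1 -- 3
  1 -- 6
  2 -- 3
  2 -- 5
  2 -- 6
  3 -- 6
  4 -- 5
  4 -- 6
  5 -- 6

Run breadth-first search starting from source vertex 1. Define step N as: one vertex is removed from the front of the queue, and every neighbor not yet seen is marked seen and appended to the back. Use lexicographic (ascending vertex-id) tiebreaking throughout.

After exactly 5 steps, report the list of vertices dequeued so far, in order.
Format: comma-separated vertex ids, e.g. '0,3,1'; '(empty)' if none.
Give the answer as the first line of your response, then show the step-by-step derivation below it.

1,3,6,0,2

step 1: dequeue 1; queue=[3,6]; order=1
step 2: dequeue 3; queue=[6,0,2]; order=1,3
step 3: dequeue 6; queue=[0,2,4,5]; order=1,3,6
step 4: dequeue 0; queue=[2,4,5]; order=1,3,6,0
step 5: dequeue 2; queue=[4,5]; order=1,3,6,0,2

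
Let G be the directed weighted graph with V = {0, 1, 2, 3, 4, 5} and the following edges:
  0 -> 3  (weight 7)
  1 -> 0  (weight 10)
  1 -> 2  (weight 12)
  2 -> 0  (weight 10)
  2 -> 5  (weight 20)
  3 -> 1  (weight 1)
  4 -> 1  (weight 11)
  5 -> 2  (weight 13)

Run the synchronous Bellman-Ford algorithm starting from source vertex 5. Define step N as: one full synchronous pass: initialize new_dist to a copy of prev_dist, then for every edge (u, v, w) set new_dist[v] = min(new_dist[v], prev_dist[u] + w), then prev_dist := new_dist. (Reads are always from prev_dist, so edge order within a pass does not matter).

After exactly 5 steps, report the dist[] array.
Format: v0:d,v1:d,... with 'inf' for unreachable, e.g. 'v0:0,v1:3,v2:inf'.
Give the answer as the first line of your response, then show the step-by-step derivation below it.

v0:23,v1:31,v2:13,v3:30,v4:inf,v5:0

step 1: dist = v0:inf,v1:inf,v2:13,v3:inf,v4:inf,v5:0
step 2: dist = v0:23,v1:inf,v2:13,v3:inf,v4:inf,v5:0
step 3: dist = v0:23,v1:inf,v2:13,v3:30,v4:inf,v5:0
step 4: dist = v0:23,v1:31,v2:13,v3:30,v4:inf,v5:0
step 5: dist = v0:23,v1:31,v2:13,v3:30,v4:inf,v5:0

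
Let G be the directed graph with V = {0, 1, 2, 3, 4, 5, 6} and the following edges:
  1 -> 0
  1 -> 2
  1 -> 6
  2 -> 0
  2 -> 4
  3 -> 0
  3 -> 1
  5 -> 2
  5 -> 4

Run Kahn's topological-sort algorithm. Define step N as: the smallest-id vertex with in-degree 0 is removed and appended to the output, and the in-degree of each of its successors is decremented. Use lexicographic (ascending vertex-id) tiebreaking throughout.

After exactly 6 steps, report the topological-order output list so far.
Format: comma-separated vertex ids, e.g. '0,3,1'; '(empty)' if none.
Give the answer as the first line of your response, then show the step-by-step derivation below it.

3,1,5,2,0,4

step 1: output 3; order=[3]; indeg=(2,0,2,0,2,0,1)
step 2: output 1; order=[3,1]; indeg=(1,0,1,0,2,0,0)
step 3: output 5; order=[3,1,5]; indeg=(1,0,0,0,1,0,0)
step 4: output 2; order=[3,1,5,2]; indeg=(0,0,0,0,0,0,0)
step 5: output 0; order=[3,1,5,2,0]; indeg=(0,0,0,0,0,0,0)
step 6: output 4; order=[3,1,5,2,0,4]; indeg=(0,0,0,0,0,0,0)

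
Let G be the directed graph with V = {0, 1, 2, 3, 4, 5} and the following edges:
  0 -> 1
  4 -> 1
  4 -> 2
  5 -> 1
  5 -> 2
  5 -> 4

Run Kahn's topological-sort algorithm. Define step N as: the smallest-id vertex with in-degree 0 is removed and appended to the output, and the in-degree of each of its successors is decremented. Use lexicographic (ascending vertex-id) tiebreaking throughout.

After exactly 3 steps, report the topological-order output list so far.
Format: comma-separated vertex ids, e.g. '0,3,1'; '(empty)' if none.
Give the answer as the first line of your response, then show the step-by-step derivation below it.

0,3,5

step 1: output 0; order=[0]; indeg=(0,2,2,0,1,0)
step 2: output 3; order=[0,3]; indeg=(0,2,2,0,1,0)
step 3: output 5; order=[0,3,5]; indeg=(0,1,1,0,0,0)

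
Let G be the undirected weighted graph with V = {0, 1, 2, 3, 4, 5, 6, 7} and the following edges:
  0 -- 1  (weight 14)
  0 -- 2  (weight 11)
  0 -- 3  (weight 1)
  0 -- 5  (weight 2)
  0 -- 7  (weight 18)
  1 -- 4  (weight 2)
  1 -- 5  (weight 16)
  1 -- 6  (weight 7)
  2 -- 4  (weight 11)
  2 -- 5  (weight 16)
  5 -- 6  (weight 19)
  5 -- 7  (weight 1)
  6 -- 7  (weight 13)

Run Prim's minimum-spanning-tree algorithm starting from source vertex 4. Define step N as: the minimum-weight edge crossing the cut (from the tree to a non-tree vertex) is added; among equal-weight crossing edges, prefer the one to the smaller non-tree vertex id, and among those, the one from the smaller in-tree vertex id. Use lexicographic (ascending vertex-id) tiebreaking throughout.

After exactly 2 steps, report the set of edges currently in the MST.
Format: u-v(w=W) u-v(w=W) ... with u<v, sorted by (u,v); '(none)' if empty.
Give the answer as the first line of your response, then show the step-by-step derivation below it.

1-4(w=2) 1-6(w=7)

step 1: add edge 1-4 (w=2); MST = {1-4(w=2)}
step 2: add edge 1-6 (w=7); MST = {1-4(w=2) 1-6(w=7)}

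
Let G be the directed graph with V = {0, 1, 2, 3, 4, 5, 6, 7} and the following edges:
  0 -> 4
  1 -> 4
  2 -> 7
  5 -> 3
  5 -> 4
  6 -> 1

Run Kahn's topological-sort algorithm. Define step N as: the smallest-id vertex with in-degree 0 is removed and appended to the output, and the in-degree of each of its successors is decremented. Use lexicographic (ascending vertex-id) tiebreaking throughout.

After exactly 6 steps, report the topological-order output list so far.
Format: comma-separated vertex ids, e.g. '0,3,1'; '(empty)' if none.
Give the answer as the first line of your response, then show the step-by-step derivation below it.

0,2,5,3,6,1

step 1: output 0; order=[0]; indeg=(0,1,0,1,2,0,0,1)
step 2: output 2; order=[0,2]; indeg=(0,1,0,1,2,0,0,0)
step 3: output 5; order=[0,2,5]; indeg=(0,1,0,0,1,0,0,0)
step 4: output 3; order=[0,2,5,3]; indeg=(0,1,0,0,1,0,0,0)
step 5: output 6; order=[0,2,5,3,6]; indeg=(0,0,0,0,1,0,0,0)
step 6: output 1; order=[0,2,5,3,6,1]; indeg=(0,0,0,0,0,0,0,0)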